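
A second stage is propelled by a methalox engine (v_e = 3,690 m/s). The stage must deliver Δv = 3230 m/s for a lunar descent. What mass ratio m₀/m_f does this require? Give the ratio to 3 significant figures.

m₀/m_f = exp(Δv / v_e) = exp(3230 / 3690.0) = exp(0.8753) = 2.3997.

mass ratio ≈ 2.40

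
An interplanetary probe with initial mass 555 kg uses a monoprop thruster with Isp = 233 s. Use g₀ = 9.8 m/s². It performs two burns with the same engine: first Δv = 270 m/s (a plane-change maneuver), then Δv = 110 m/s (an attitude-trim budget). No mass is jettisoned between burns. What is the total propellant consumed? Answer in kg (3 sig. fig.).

total propellant consumed ≈ 85.1 kg

v_e = Isp · g₀ = 233 × 9.8 = 2283.4 m/s.
After the first burn: m = 555 × exp(−270/2283.4) = 555 × 0.88848 = 493.106 kg.
After the second burn: m = 493.106 × exp(−110/2283.4) = 493.106 × 0.95297 = 469.915 kg.
Total propellant = m₀ − m_final = 555 − 469.915 = 85.085 kg.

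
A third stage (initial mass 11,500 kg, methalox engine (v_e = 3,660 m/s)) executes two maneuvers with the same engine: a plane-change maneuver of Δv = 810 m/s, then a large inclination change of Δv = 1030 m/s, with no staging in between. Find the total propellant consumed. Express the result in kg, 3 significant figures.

After the first burn: m = 11500 × exp(−810/3660.0) = 11500 × 0.80147 = 9,216.91 kg.
After the second burn: m = 9,216.91 × exp(−1030/3660.0) = 9,216.91 × 0.75471 = 6,956.09 kg.
Total propellant = m₀ − m_final = 11500 − 6,956.09 = 4,543.91 kg.

total propellant consumed ≈ 4540 kg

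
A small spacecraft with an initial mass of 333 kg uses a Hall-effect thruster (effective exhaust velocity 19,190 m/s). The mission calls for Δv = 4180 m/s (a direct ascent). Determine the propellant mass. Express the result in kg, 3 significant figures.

Using Δv = v_e ln(m₀/m_f): m₀/m_f = exp(Δv / v_e) = exp(4180 / 19190.0) = exp(0.2178) = 1.2434.
m_f = 333 / 1.2434 = 267.814 kg, so propellant = m₀ − m_f = 333 − 267.814 = 65.186 kg.

propellant mass ≈ 65.2 kg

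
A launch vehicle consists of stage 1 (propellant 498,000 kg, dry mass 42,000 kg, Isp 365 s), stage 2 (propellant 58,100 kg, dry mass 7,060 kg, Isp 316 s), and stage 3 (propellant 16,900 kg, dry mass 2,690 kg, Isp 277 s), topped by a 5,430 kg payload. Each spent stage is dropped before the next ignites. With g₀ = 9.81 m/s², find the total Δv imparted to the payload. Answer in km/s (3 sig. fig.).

Ignition mass of stage 1 = 498,000+42,000 + 58,100+7,060 + 16,900+2,690 + 5,430 = 630,180 kg.
Stage 1: m₀ = 630,180 kg, m_f = 630,180 − 498,000 = 132,180 kg; Δv = 365×9.81×ln(4.768) = 3580.7×1.5618 ≈ 5592 m/s.
Stage 2: m₀ = 90,180 kg, m_f = 90,180 − 58,100 = 32,080 kg; Δv = 316×9.81×ln(2.811) = 3100.0×1.0336 ≈ 3204 m/s.
Stage 3: m₀ = 25,020 kg, m_f = 25,020 − 16,900 = 8,120 kg; Δv = 277×9.81×ln(3.081) = 2717.4×1.1253 ≈ 3058 m/s.
Total Δv = 5592 + 3204 + 3058 = 11854 m/s.

Δv ≈ 11.9 km/s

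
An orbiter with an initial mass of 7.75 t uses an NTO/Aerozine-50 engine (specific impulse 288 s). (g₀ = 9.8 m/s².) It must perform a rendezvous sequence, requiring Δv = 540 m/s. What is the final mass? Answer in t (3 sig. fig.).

final mass ≈ 6.40 t

v_e = Isp · g₀ = 288 × 9.8 = 2822.4 m/s.
Using Δv = v_e ln(m₀/m_f): m₀/m_f = exp(Δv / v_e) = exp(540 / 2822.4) = exp(0.1913) = 1.2109.
m_f = m₀ / 1.2109 = 7.75 / 1.2109 = 6.4002 t.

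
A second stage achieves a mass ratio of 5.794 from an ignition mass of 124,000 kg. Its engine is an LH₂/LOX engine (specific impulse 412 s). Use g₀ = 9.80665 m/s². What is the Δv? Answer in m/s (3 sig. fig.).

v_e = Isp · g₀ = 412 × 9.80665 = 4040.3 m/s.
By the Tsiolkovsky rocket equation, Δv = v_e · ln(5.794) = 4040.3 × 1.7568 ≈ 7098.2 m/s.

Δv ≈ 7100 m/s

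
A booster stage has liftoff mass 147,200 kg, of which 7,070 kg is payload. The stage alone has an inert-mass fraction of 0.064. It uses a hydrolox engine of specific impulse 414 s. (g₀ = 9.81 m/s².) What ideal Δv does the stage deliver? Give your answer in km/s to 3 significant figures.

Stage wet mass = m₀ − payload = 147,200 − 7,070 = 140,130 kg.
Stage dry mass = ε × stage wet mass = 0.064 × 140,130 = 8,968.32 kg.
Burnout mass m_f = stage dry + payload = 8,968.32 + 7,070 = 16,038.32 kg.
v_e = Isp · g₀ = 414 × 9.81 = 4061.3 m/s.
Δv = v_e · ln(147,200/16,038.32) = 4061.3 × ln(9.178) = 4061.3 × 2.2168 ≈ 9003 m/s.

Δv ≈ 9.00 km/s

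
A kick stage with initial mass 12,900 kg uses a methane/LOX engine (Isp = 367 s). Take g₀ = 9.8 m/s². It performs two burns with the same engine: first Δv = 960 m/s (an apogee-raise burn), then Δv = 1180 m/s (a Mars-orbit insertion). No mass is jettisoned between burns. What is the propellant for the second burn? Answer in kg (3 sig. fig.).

v_e = Isp · g₀ = 367 × 9.8 = 3596.6 m/s.
After the first burn: m = 12900 × exp(−960/3596.6) = 12900 × 0.76574 = 9,878.05 kg.
After the second burn: m = 9,878.05 × exp(−1180/3596.6) = 9,878.05 × 0.72030 = 7,115.16 kg.
Second-burn propellant = 9,878.05 − 7,115.16 = 2,762.89 kg.

propellant for the second burn ≈ 2760 kg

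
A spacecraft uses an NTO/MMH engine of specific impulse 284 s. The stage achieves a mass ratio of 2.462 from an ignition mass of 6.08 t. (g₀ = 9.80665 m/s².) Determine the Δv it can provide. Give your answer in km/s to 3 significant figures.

Δv ≈ 2.51 km/s

v_e = Isp · g₀ = 284 × 9.80665 = 2785.1 m/s.
Δv = v_e · ln(2.462) = 2785.1 × 0.9010 ≈ 2509.3 m/s.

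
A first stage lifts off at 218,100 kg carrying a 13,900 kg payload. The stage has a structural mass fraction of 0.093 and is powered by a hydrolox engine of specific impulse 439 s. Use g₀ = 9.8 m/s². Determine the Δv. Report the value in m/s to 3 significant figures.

Stage wet mass = m₀ − payload = 218,100 − 13,900 = 204,200 kg.
Stage dry mass = ε × stage wet mass = 0.093 × 204,200 = 18,990.6 kg.
Burnout mass m_f = stage dry + payload = 18,990.6 + 13,900 = 32,890.6 kg.
v_e = Isp · g₀ = 439 × 9.8 = 4302.2 m/s.
By the Tsiolkovsky rocket equation, Δv = v_e · ln(218,100/32,890.6) = 4302.2 × ln(6.631) = 4302.2 × 1.8918 ≈ 8139 m/s.

Δv ≈ 8140 m/s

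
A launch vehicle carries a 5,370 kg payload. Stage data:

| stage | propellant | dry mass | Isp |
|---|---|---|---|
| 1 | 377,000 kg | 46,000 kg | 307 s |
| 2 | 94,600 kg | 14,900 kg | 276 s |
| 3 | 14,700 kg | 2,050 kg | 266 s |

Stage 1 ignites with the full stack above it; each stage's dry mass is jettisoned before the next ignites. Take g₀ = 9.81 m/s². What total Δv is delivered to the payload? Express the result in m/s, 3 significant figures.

Δv ≈ 9710 m/s

Ignition mass of stage 1 = 377,000+46,000 + 94,600+14,900 + 14,700+2,050 + 5,370 = 554,620 kg.
Stage 1: m₀ = 554,620 kg, m_f = 554,620 − 377,000 = 177,620 kg; Δv = 307×9.81×ln(3.123) = 3011.7×1.1386 ≈ 3429 m/s.
Stage 2: m₀ = 131,620 kg, m_f = 131,620 − 94,600 = 37,020 kg; Δv = 276×9.81×ln(3.555) = 2707.6×1.2685 ≈ 3434 m/s.
Stage 3: m₀ = 22,120 kg, m_f = 22,120 − 14,700 = 7,420 kg; Δv = 266×9.81×ln(2.981) = 2609.5×1.0923 ≈ 2850 m/s.
Total Δv = 3429 + 3434 + 2850 = 9713 m/s.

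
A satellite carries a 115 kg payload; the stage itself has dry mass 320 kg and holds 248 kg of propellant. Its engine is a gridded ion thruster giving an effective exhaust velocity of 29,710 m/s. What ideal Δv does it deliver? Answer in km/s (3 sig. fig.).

Δv ≈ 13.4 km/s

m₀ = payload + dry + propellant = 115 + 320 + 248 = 683 kg.
m_f = payload + dry = 115 + 320 = 435 kg.
Δv = v_e · ln(m₀/m_f) = 29710.0 × ln(1.57) = 29710.0 × 0.4511 ≈ 13403.6 m/s.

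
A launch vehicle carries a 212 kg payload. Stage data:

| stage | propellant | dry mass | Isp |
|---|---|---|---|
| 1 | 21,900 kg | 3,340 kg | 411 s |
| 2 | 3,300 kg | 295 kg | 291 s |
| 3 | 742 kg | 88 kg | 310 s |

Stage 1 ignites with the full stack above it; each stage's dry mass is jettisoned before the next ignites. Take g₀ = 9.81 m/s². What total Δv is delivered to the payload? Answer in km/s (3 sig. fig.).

Δv ≈ 12.7 km/s

Ignition mass of stage 1 = 21,900+3,340 + 3,300+295 + 742+88 + 212 = 29,877 kg.
Stage 1: m₀ = 29,877 kg, m_f = 29,877 − 21,900 = 7,977 kg; Δv = 411×9.81×ln(3.745) = 4031.9×1.3205 ≈ 5324 m/s.
Stage 2: m₀ = 4,637 kg, m_f = 4,637 − 3,300 = 1,337 kg; Δv = 291×9.81×ln(3.468) = 2854.7×1.2436 ≈ 3550 m/s.
Stage 3: m₀ = 1,042 kg, m_f = 1,042 − 742 = 300 kg; Δv = 310×9.81×ln(3.473) = 3041.1×1.2451 ≈ 3787 m/s.
Total Δv = 5324 + 3550 + 3787 = 12661 m/s.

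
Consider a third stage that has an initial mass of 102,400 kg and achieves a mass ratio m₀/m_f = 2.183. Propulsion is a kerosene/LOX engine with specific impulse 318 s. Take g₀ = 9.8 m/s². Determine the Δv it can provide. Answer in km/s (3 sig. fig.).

v_e = Isp · g₀ = 318 × 9.8 = 3116.4 m/s.
Δv = v_e · ln(2.183) = 3116.4 × 0.7807 ≈ 2433.0 m/s.

Δv ≈ 2.43 km/s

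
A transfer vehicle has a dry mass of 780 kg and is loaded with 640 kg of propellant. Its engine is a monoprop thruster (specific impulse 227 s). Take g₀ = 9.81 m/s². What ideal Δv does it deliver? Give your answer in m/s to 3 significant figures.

Δv ≈ 1330 m/s

v_e = Isp · g₀ = 227 × 9.81 = 2226.9 m/s.
m₀ = m_dry + m_prop = 780 + 640 = 1,420 kg.
Rocket equation: Δv = v_e · ln(m₀/m_f) = 2226.9 × ln(1.821) = 2226.9 × 0.5991 ≈ 1334.2 m/s.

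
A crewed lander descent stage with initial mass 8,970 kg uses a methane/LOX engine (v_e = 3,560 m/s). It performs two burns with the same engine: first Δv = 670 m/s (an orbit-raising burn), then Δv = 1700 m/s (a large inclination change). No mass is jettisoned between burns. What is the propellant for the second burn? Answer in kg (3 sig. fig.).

After the first burn: m = 8970 × exp(−670/3560.0) = 8970 × 0.82845 = 7,431.2 kg.
After the second burn: m = 7,431.2 × exp(−1700/3560.0) = 7,431.2 × 0.62031 = 4,609.65 kg.
Second-burn propellant = 7,431.2 − 4,609.65 = 2,821.55 kg.

propellant for the second burn ≈ 2820 kg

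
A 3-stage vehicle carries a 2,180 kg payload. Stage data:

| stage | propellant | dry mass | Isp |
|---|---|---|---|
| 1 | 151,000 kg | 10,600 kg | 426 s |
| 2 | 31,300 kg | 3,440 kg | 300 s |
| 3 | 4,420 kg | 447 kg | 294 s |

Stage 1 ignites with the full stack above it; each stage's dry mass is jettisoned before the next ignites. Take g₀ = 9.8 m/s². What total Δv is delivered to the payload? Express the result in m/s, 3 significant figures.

Δv ≈ 12600 m/s

Ignition mass of stage 1 = 151,000+10,600 + 31,300+3,440 + 4,420+447 + 2,180 = 203,387 kg.
Stage 1: m₀ = 203,387 kg, m_f = 203,387 − 151,000 = 52,387 kg; Δv = 426×9.8×ln(3.882) = 4174.8×1.3565 ≈ 5663 m/s.
Stage 2: m₀ = 41,787 kg, m_f = 41,787 − 31,300 = 10,487 kg; Δv = 300×9.8×ln(3.985) = 2940.0×1.3824 ≈ 4064 m/s.
Stage 3: m₀ = 7,047 kg, m_f = 7,047 − 4,420 = 2,627 kg; Δv = 294×9.8×ln(2.683) = 2881.2×0.9868 ≈ 2843 m/s.
Total Δv = 5663 + 4064 + 2843 = 12570 m/s.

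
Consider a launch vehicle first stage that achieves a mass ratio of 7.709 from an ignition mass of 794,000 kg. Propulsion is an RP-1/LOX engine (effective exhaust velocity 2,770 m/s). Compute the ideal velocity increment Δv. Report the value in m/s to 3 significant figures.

Δv ≈ 5660 m/s

Rocket equation: Δv = v_e · ln(7.709) = 2770.0 × 2.0424 ≈ 5657.4 m/s.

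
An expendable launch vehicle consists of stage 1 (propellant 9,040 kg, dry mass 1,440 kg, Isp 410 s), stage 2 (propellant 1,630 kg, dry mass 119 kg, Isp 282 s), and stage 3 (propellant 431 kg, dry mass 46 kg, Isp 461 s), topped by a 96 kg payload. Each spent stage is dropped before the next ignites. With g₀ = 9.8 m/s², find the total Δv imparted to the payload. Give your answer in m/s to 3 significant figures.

Ignition mass of stage 1 = 9,040+1,440 + 1,630+119 + 431+46 + 96 = 12,802 kg.
Stage 1: m₀ = 12,802 kg, m_f = 12,802 − 9,040 = 3,762 kg; Δv = 410×9.8×ln(3.403) = 4018.0×1.2247 ≈ 4921 m/s.
Stage 2: m₀ = 2,322 kg, m_f = 2,322 − 1,630 = 692 kg; Δv = 282×9.8×ln(3.355) = 2763.6×1.2106 ≈ 3346 m/s.
Stage 3: m₀ = 573 kg, m_f = 573 − 431 = 142 kg; Δv = 461×9.8×ln(4.035) = 4517.8×1.3951 ≈ 6303 m/s.
Total Δv = 4921 + 3346 + 6303 = 14570 m/s.

Δv ≈ 14600 m/s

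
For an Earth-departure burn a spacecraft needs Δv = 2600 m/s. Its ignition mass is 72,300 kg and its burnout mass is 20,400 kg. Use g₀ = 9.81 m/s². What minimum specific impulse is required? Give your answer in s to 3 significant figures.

Isp ≈ 209 s

ln(m₀/m_f) = ln(72300/20400) = ln(3.544) = 1.2653.
Using Δv = v_e ln(m₀/m_f): v_e = Δv / ln(m₀/m_f) = 2600 / 1.2653 = 2054.9 m/s.
Isp = v_e / g₀ = 2054.9 / 9.81 = 209.5 s.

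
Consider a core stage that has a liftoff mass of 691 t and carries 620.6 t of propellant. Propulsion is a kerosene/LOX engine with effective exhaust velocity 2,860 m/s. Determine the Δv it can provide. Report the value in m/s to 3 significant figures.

Δv ≈ 6530 m/s

m_f = m₀ − m_prop = 691 − 620.6 = 70.4 t.
By the Tsiolkovsky rocket equation, Δv = v_e · ln(m₀/m_f) = 2860.0 × ln(9.815) = 2860.0 × 2.2839 ≈ 6532.1 m/s.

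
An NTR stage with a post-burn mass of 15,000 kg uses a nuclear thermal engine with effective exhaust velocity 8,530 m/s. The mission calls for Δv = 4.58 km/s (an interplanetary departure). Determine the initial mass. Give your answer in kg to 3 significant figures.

initial mass ≈ 25700 kg

By the Tsiolkovsky rocket equation, m₀/m_f = exp(Δv / v_e) = exp(4580 / 8530.0) = exp(0.5369) = 1.7107.
m₀ = m_f × 1.7107 = 15,000 × 1.7107 = 25,660.5 kg.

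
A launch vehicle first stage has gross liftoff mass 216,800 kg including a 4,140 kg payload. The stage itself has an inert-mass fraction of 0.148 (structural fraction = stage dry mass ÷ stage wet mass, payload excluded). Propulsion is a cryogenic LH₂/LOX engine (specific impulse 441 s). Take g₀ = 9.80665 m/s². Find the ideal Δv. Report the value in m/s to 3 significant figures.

Δv ≈ 7810 m/s

Stage wet mass = m₀ − payload = 216,800 − 4,140 = 212,660 kg.
Stage dry mass = ε × stage wet mass = 0.148 × 212,660 = 31,473.7 kg.
Burnout mass m_f = stage dry + payload = 31,473.7 + 4,140 = 35,613.7 kg.
v_e = Isp · g₀ = 441 × 9.80665 = 4324.7 m/s.
Rocket equation: Δv = v_e · ln(216,800/35,613.7) = 4324.7 × ln(6.088) = 4324.7 × 1.8062 ≈ 7812 m/s.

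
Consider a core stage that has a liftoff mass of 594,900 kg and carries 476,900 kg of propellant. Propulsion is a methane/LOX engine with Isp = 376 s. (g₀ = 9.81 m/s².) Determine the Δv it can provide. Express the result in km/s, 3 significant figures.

v_e = Isp · g₀ = 376 × 9.81 = 3688.6 m/s.
m_f = m₀ − m_prop = 594,900 − 476,900 = 118,000 kg.
Δv = v_e · ln(m₀/m_f) = 3688.6 × ln(5.042) = 3688.6 × 1.6177 ≈ 5967.0 m/s.

Δv ≈ 5.97 km/s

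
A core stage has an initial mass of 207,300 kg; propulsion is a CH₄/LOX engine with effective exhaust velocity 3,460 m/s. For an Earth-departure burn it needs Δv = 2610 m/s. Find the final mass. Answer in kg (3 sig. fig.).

m₀/m_f = exp(Δv / v_e) = exp(2610 / 3460.0) = exp(0.7543) = 2.1262.
m_f = m₀ / 2.1262 = 207,300 / 2.1262 = 97,497.9 kg.

final mass ≈ 97500 kg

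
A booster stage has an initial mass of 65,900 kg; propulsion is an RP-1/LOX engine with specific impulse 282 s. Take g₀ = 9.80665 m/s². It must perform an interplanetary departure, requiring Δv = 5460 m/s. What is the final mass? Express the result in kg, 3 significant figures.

final mass ≈ 9150 kg

v_e = Isp · g₀ = 282 × 9.80665 = 2765.5 m/s.
Rocket equation: m₀/m_f = exp(Δv / v_e) = exp(5460 / 2765.5) = exp(1.9743) = 7.2019.
m_f = m₀ / 7.2019 = 65,900 / 7.2019 = 9,150.36 kg.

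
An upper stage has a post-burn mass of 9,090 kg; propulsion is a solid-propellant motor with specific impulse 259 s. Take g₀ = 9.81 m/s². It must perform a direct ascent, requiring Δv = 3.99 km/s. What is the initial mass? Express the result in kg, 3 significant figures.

v_e = Isp · g₀ = 259 × 9.81 = 2540.8 m/s.
m₀/m_f = exp(Δv / v_e) = exp(3990 / 2540.8) = exp(1.5704) = 4.8085.
m₀ = m_f × 4.8085 = 9,090 × 4.8085 = 43,709.3 kg.

initial mass ≈ 43700 kg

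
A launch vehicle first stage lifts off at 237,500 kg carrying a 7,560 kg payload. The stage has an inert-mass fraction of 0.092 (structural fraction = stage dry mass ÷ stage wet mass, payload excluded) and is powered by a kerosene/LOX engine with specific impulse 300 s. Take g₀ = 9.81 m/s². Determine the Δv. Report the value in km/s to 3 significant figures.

Δv ≈ 6.22 km/s

Stage wet mass = m₀ − payload = 237,500 − 7,560 = 229,940 kg.
Stage dry mass = ε × stage wet mass = 0.092 × 229,940 = 21,154.5 kg.
Burnout mass m_f = stage dry + payload = 21,154.5 + 7,560 = 28,714.5 kg.
v_e = Isp · g₀ = 300 × 9.81 = 2943.0 m/s.
Δv = v_e · ln(237,500/28,714.5) = 2943.0 × ln(8.271) = 2943.0 × 2.1128 ≈ 6218 m/s.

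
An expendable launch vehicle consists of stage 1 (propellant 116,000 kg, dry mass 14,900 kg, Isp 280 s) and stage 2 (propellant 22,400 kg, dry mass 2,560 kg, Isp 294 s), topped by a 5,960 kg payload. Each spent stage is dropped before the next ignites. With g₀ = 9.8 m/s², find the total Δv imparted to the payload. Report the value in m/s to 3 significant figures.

Ignition mass of stage 1 = 116,000+14,900 + 22,400+2,560 + 5,960 = 161,820 kg.
Stage 1: m₀ = 161,820 kg, m_f = 161,820 − 116,000 = 45,820 kg; Δv = 280×9.8×ln(3.532) = 2744.0×1.2618 ≈ 3462 m/s.
Stage 2: m₀ = 30,920 kg, m_f = 30,920 − 22,400 = 8,520 kg; Δv = 294×9.8×ln(3.629) = 2881.2×1.2890 ≈ 3714 m/s.
Total Δv = 3462 + 3714 = 7176 m/s.

Δv ≈ 7180 m/s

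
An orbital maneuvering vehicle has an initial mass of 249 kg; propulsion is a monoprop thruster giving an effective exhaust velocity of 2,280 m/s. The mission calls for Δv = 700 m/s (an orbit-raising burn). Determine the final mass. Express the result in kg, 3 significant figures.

By the Tsiolkovsky rocket equation, m₀/m_f = exp(Δv / v_e) = exp(700 / 2280.0) = exp(0.3070) = 1.3594.
m_f = m₀ / 1.3594 = 249 / 1.3594 = 183.169 kg.

final mass ≈ 183 kg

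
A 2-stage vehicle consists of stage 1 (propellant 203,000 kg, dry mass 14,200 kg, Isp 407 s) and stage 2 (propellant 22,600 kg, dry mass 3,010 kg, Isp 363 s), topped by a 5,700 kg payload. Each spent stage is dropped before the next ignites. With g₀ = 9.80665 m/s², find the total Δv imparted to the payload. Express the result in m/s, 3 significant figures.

Ignition mass of stage 1 = 203,000+14,200 + 22,600+3,010 + 5,700 = 248,510 kg.
Stage 1: m₀ = 248,510 kg, m_f = 248,510 − 203,000 = 45,510 kg; Δv = 407×9.80665×ln(5.461) = 3991.3×1.6976 ≈ 6775 m/s.
Stage 2: m₀ = 31,310 kg, m_f = 31,310 − 22,600 = 8,710 kg; Δv = 363×9.80665×ln(3.595) = 3559.8×1.2795 ≈ 4555 m/s.
Total Δv = 6775 + 4555 = 11330 m/s.

Δv ≈ 11300 m/s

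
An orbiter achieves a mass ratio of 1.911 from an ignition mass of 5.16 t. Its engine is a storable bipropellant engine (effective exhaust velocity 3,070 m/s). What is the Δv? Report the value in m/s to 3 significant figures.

Using Δv = v_e ln(m₀/m_f): Δv = v_e · ln(1.911) = 3070.0 × 0.6476 ≈ 1988.2 m/s.

Δv ≈ 1990 m/s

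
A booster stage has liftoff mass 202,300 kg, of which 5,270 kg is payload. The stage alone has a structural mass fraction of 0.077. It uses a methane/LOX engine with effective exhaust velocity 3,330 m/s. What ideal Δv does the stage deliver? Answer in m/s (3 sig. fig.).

Δv ≈ 7630 m/s

Stage wet mass = m₀ − payload = 202,300 − 5,270 = 197,030 kg.
Stage dry mass = ε × stage wet mass = 0.077 × 197,030 = 15,171.3 kg.
Burnout mass m_f = stage dry + payload = 15,171.3 + 5,270 = 20,441.3 kg.
Using Δv = v_e ln(m₀/m_f): Δv = v_e · ln(202,300/20,441.3) = 3330.0 × ln(9.897) = 3330.0 × 2.2922 ≈ 7633 m/s.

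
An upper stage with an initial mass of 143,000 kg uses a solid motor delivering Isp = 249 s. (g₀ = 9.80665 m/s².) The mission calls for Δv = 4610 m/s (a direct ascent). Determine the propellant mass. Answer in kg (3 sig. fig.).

v_e = Isp · g₀ = 249 × 9.80665 = 2441.9 m/s.
m₀/m_f = exp(Δv / v_e) = exp(4610 / 2441.9) = exp(1.8879) = 6.6055.
m_f = 143,000 / 6.6055 = 21,648.6 kg, so propellant = m₀ − m_f = 143,000 − 21,648.6 = 121,351.4 kg.

propellant mass ≈ 121000 kg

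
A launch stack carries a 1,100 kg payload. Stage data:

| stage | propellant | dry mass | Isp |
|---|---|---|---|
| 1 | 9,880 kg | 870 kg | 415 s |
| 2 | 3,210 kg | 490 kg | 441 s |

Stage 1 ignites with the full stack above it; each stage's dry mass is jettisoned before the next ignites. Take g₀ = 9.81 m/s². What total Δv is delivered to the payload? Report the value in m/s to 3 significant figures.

Δv ≈ 8890 m/s

Ignition mass of stage 1 = 9,880+870 + 3,210+490 + 1,100 = 15,550 kg.
Stage 1: m₀ = 15,550 kg, m_f = 15,550 − 9,880 = 5,670 kg; Δv = 415×9.81×ln(2.743) = 4071.2×1.0089 ≈ 4107 m/s.
Stage 2: m₀ = 4,800 kg, m_f = 4,800 − 3,210 = 1,590 kg; Δv = 441×9.81×ln(3.019) = 4326.2×1.1049 ≈ 4780 m/s.
Total Δv = 4107 + 4780 = 8887 m/s.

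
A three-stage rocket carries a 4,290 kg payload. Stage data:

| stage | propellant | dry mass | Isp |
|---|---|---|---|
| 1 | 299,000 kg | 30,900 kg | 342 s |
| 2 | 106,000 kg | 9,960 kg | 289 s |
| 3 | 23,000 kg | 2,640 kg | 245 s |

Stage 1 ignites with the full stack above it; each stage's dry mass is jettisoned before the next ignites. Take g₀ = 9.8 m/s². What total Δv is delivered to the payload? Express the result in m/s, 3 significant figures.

Ignition mass of stage 1 = 299,000+30,900 + 106,000+9,960 + 23,000+2,640 + 4,290 = 475,790 kg.
Stage 1: m₀ = 475,790 kg, m_f = 475,790 − 299,000 = 176,790 kg; Δv = 342×9.8×ln(2.691) = 3351.6×0.9900 ≈ 3318 m/s.
Stage 2: m₀ = 145,890 kg, m_f = 145,890 − 106,000 = 39,890 kg; Δv = 289×9.8×ln(3.657) = 2832.2×1.2967 ≈ 3673 m/s.
Stage 3: m₀ = 29,930 kg, m_f = 29,930 − 23,000 = 6,930 kg; Δv = 245×9.8×ln(4.319) = 2401.0×1.4630 ≈ 3513 m/s.
Total Δv = 3318 + 3673 + 3513 = 10504 m/s.

Δv ≈ 10500 m/s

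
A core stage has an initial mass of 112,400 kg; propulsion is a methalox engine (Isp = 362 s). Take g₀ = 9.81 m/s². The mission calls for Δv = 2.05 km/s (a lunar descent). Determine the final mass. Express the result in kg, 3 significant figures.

v_e = Isp · g₀ = 362 × 9.81 = 3551.2 m/s.
From the ideal rocket equation, m₀/m_f = exp(Δv / v_e) = exp(2050 / 3551.2) = exp(0.5773) = 1.7812.
m_f = m₀ / 1.7812 = 112,400 / 1.7812 = 63,103.5 kg.

final mass ≈ 63100 kg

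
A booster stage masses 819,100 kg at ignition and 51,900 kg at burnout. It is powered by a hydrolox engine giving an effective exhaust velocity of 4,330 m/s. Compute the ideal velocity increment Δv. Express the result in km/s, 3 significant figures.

From the ideal rocket equation, Δv = v_e · ln(m₀/m_f) = 4330.0 × ln(15.78) = 4330.0 × 2.7589 ≈ 11946.0 m/s.

Δv ≈ 11.9 km/s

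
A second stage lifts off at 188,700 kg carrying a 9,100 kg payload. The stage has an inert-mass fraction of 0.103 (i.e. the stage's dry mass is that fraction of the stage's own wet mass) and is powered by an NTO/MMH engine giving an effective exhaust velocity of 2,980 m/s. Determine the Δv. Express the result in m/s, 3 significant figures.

Δv ≈ 5730 m/s

Stage wet mass = m₀ − payload = 188,700 − 9,100 = 179,600 kg.
Stage dry mass = ε × stage wet mass = 0.103 × 179,600 = 18,498.8 kg.
Burnout mass m_f = stage dry + payload = 18,498.8 + 9,100 = 27,598.8 kg.
Using Δv = v_e ln(m₀/m_f): Δv = v_e · ln(188,700/27,598.8) = 2980.0 × ln(6.837) = 2980.0 × 1.9224 ≈ 5729 m/s.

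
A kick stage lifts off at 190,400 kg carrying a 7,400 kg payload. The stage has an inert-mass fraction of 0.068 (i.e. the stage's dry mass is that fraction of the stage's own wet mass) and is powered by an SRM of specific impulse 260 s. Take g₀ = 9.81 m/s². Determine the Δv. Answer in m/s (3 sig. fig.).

Δv ≈ 5770 m/s

Stage wet mass = m₀ − payload = 190,400 − 7,400 = 183,000 kg.
Stage dry mass = ε × stage wet mass = 0.068 × 183,000 = 12,444 kg.
Burnout mass m_f = stage dry + payload = 12,444 + 7,400 = 19,844 kg.
v_e = Isp · g₀ = 260 × 9.81 = 2550.6 m/s.
From the ideal rocket equation, Δv = v_e · ln(190,400/19,844) = 2550.6 × ln(9.595) = 2550.6 × 2.2612 ≈ 5767 m/s.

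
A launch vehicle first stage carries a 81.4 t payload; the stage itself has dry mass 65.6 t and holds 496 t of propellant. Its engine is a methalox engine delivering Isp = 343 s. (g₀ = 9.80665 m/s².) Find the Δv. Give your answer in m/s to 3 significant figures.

v_e = Isp · g₀ = 343 × 9.80665 = 3363.7 m/s.
m₀ = payload + dry + propellant = 81.4 + 65.6 + 496 = 643 t.
m_f = payload + dry = 81.4 + 65.6 = 147 t.
By the Tsiolkovsky rocket equation, Δv = v_e · ln(m₀/m_f) = 3363.7 × ln(4.374) = 3363.7 × 1.4757 ≈ 4963.8 m/s.

Δv ≈ 4960 m/s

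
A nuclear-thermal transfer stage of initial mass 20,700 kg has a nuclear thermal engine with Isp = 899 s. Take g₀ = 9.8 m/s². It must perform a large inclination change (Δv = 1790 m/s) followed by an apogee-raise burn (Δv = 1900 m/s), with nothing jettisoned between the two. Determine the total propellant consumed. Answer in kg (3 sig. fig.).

total propellant consumed ≈ 7080 kg

v_e = Isp · g₀ = 899 × 9.8 = 8810.2 m/s.
After the first burn: m = 20700 × exp(−1790/8810.2) = 20700 × 0.81614 = 16,894.1 kg.
After the second burn: m = 16,894.1 × exp(−1900/8810.2) = 16,894.1 × 0.80601 = 13,616.8 kg.
Total propellant = m₀ − m_final = 20700 − 13,616.8 = 7,083.2 kg.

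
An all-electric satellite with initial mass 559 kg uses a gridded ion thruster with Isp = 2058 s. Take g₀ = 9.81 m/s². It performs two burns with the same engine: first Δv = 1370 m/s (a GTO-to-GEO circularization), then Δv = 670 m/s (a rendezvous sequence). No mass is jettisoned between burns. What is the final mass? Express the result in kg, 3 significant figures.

v_e = Isp · g₀ = 2058 × 9.81 = 20189.0 m/s.
After the first burn: m = 559 × exp(−1370/20189.0) = 559 × 0.93439 = 522.324 kg.
After the second burn: m = 522.324 × exp(−670/20189.0) = 522.324 × 0.96736 = 505.275 kg.

final mass ≈ 505 kg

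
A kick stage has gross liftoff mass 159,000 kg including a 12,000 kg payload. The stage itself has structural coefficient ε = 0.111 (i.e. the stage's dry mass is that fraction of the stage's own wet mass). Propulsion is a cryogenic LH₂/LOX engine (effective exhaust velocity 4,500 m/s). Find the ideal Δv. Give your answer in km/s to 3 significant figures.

Δv ≈ 7.76 km/s

Stage wet mass = m₀ − payload = 159,000 − 12,000 = 147,000 kg.
Stage dry mass = ε × stage wet mass = 0.111 × 147,000 = 16,317 kg.
Burnout mass m_f = stage dry + payload = 16,317 + 12,000 = 28,317 kg.
Using Δv = v_e ln(m₀/m_f): Δv = v_e · ln(159,000/28,317) = 4500.0 × ln(5.615) = 4500.0 × 1.7254 ≈ 7764 m/s.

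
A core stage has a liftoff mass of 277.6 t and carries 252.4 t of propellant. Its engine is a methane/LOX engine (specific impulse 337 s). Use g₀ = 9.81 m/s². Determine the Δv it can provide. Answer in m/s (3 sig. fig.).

v_e = Isp · g₀ = 337 × 9.81 = 3306.0 m/s.
m_f = m₀ − m_prop = 277.6 − 252.4 = 25.2 t.
Δv = v_e · ln(m₀/m_f) = 3306.0 × ln(11.02) = 3306.0 × 2.3993 ≈ 7932.1 m/s.

Δv ≈ 7930 m/s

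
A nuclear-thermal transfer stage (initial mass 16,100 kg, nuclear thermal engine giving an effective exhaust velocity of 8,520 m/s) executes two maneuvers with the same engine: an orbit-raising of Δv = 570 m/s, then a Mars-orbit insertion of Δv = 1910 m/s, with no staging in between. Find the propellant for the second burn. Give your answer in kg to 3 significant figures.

propellant for the second burn ≈ 3020 kg

After the first burn: m = 16100 × exp(−570/8520.0) = 16100 × 0.93529 = 15,058.2 kg.
After the second burn: m = 15,058.2 × exp(−1910/8520.0) = 15,058.2 × 0.79917 = 12,034.1 kg.
Second-burn propellant = 15,058.2 − 12,034.1 = 3,024.1 kg.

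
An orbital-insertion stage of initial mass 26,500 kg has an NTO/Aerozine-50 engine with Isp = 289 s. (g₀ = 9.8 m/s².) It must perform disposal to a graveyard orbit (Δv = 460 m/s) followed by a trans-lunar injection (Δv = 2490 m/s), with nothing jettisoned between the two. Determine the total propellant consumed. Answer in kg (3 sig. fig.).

total propellant consumed ≈ 17100 kg

v_e = Isp · g₀ = 289 × 9.8 = 2832.2 m/s.
After the first burn: m = 26500 × exp(−460/2832.2) = 26500 × 0.85009 = 22,527.4 kg.
After the second burn: m = 22,527.4 × exp(−2490/2832.2) = 22,527.4 × 0.41513 = 9,351.8 kg.
Total propellant = m₀ − m_final = 26500 − 9,351.8 = 17,148.2 kg.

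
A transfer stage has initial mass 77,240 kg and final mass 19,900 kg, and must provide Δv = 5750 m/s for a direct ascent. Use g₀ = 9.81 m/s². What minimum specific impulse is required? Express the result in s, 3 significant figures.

ln(m₀/m_f) = ln(77240/19900) = ln(3.881) = 1.3562.
Rocket equation: v_e = Δv / ln(m₀/m_f) = 5750 / 1.3562 = 4239.8 m/s.
Isp = v_e / g₀ = 4239.8 / 9.81 = 432.2 s.

Isp ≈ 432 s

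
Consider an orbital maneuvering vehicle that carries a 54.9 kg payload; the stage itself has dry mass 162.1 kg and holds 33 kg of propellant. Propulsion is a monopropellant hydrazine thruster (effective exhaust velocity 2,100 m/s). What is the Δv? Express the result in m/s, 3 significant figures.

Δv ≈ 297 m/s

m₀ = payload + dry + propellant = 54.9 + 162.1 + 33 = 250 kg.
m_f = payload + dry = 54.9 + 162.1 = 217 kg.
From the ideal rocket equation, Δv = v_e · ln(m₀/m_f) = 2100.0 × ln(1.152) = 2100.0 × 0.1416 ≈ 297.3 m/s.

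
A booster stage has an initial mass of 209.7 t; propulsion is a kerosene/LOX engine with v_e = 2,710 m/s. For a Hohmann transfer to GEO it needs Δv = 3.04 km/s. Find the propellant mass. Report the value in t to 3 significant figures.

propellant mass ≈ 141 t

Using Δv = v_e ln(m₀/m_f): m₀/m_f = exp(Δv / v_e) = exp(3040 / 2710.0) = exp(1.1218) = 3.0703.
m_f = 209.7 / 3.0703 = 68.2995 t, so propellant = m₀ − m_f = 209.7 − 68.2995 = 141.4005 t.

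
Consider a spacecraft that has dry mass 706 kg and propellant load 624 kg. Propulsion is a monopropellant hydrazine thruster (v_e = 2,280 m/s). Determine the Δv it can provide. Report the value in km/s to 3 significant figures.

Δv ≈ 1.44 km/s

m₀ = m_dry + m_prop = 706 + 624 = 1,330 kg.
Using Δv = v_e ln(m₀/m_f): Δv = v_e · ln(m₀/m_f) = 2280.0 × ln(1.884) = 2280.0 × 0.6333 ≈ 1444.0 m/s.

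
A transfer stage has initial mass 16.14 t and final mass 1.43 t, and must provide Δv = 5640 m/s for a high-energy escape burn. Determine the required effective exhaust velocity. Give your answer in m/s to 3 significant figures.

ln(m₀/m_f) = ln(16140/1430) = ln(11.29) = 2.4236.
v_e = Δv / ln(m₀/m_f) = 5640 / 2.4236 = 2327.1 m/s.

v_e ≈ 2330 m/s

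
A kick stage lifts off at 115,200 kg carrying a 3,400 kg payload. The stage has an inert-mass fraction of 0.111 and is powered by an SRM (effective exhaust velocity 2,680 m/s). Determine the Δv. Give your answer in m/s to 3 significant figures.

Δv ≈ 5320 m/s

Stage wet mass = m₀ − payload = 115,200 − 3,400 = 111,800 kg.
Stage dry mass = ε × stage wet mass = 0.111 × 111,800 = 12,409.8 kg.
Burnout mass m_f = stage dry + payload = 12,409.8 + 3,400 = 15,809.8 kg.
From the ideal rocket equation, Δv = v_e · ln(115,200/15,809.8) = 2680.0 × ln(7.287) = 2680.0 × 1.9860 ≈ 5323 m/s.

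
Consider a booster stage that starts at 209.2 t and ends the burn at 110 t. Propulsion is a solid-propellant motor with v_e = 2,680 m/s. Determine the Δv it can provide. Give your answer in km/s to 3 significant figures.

Rocket equation: Δv = v_e · ln(m₀/m_f) = 2680.0 × ln(1.902) = 2680.0 × 0.6428 ≈ 1722.7 m/s.

Δv ≈ 1.72 km/s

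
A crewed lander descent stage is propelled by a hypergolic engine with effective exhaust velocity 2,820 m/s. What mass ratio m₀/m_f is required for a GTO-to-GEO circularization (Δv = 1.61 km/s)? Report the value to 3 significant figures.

mass ratio ≈ 1.77

By the Tsiolkovsky rocket equation, m₀/m_f = exp(Δv / v_e) = exp(1610 / 2820.0) = exp(0.5709) = 1.7699.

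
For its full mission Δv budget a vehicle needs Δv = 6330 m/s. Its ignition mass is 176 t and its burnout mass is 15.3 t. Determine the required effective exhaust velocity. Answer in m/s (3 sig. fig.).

v_e ≈ 2590 m/s

ln(m₀/m_f) = ln(176000/15300) = ln(11.5) = 2.4426.
Rocket equation: v_e = Δv / ln(m₀/m_f) = 6330 / 2.4426 = 2591.5 m/s.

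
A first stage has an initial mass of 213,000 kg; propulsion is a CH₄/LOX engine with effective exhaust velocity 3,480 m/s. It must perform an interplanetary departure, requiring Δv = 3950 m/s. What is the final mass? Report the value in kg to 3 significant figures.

By the Tsiolkovsky rocket equation, m₀/m_f = exp(Δv / v_e) = exp(3950 / 3480.0) = exp(1.1351) = 3.1114.
m_f = m₀ / 3.1114 = 213,000 / 3.1114 = 68,457.9 kg.

final mass ≈ 68500 kg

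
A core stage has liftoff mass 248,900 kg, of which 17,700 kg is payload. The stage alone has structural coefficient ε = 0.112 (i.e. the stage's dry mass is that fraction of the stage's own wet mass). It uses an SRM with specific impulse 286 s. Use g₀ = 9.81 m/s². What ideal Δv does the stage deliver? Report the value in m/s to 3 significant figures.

Δv ≈ 4890 m/s

Stage wet mass = m₀ − payload = 248,900 − 17,700 = 231,200 kg.
Stage dry mass = ε × stage wet mass = 0.112 × 231,200 = 25,894.4 kg.
Burnout mass m_f = stage dry + payload = 25,894.4 + 17,700 = 43,594.4 kg.
v_e = Isp · g₀ = 286 × 9.81 = 2805.7 m/s.
From the ideal rocket equation, Δv = v_e · ln(248,900/43,594.4) = 2805.7 × ln(5.709) = 2805.7 × 1.7421 ≈ 4888 m/s.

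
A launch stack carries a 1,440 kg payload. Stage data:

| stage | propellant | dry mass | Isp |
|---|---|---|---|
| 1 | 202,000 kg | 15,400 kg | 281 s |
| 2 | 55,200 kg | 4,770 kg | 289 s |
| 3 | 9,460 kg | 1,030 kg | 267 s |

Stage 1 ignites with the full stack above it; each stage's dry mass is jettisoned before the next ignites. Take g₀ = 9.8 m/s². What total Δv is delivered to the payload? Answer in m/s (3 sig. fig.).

Ignition mass of stage 1 = 202,000+15,400 + 55,200+4,770 + 9,460+1,030 + 1,440 = 289,300 kg.
Stage 1: m₀ = 289,300 kg, m_f = 289,300 − 202,000 = 87,300 kg; Δv = 281×9.8×ln(3.314) = 2753.8×1.1981 ≈ 3299 m/s.
Stage 2: m₀ = 71,900 kg, m_f = 71,900 − 55,200 = 16,700 kg; Δv = 289×9.8×ln(4.305) = 2832.2×1.4599 ≈ 4135 m/s.
Stage 3: m₀ = 11,930 kg, m_f = 11,930 − 9,460 = 2,470 kg; Δv = 267×9.8×ln(4.83) = 2616.6×1.5748 ≈ 4121 m/s.
Total Δv = 3299 + 4135 + 4121 = 11555 m/s.

Δv ≈ 11600 m/s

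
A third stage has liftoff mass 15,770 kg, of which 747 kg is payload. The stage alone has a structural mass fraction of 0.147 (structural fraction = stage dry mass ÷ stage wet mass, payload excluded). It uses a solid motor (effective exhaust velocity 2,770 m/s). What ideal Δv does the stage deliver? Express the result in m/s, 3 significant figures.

Stage wet mass = m₀ − payload = 15,770 − 747 = 15,023 kg.
Stage dry mass = ε × stage wet mass = 0.147 × 15,023 = 2,208.38 kg.
Burnout mass m_f = stage dry + payload = 2,208.38 + 747 = 2,955.38 kg.
Rocket equation: Δv = v_e · ln(15,770/2,955.38) = 2770.0 × ln(5.336) = 2770.0 × 1.6745 ≈ 4638 m/s.

Δv ≈ 4640 m/s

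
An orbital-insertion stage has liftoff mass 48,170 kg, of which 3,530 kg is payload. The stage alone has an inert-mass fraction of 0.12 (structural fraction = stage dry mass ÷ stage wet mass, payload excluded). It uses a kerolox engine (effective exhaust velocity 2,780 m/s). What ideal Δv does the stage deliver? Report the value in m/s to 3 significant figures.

Stage wet mass = m₀ − payload = 48,170 − 3,530 = 44,640 kg.
Stage dry mass = ε × stage wet mass = 0.12 × 44,640 = 5,356.8 kg.
Burnout mass m_f = stage dry + payload = 5,356.8 + 3,530 = 8,886.8 kg.
Δv = v_e · ln(48,170/8,886.8) = 2780.0 × ln(5.42) = 2780.0 × 1.6902 ≈ 4699 m/s.

Δv ≈ 4700 m/s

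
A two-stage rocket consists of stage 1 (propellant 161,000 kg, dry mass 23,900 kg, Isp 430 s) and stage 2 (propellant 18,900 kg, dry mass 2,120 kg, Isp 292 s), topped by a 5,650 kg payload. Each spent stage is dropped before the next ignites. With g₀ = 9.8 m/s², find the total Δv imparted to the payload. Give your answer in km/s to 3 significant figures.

Δv ≈ 9.56 km/s

Ignition mass of stage 1 = 161,000+23,900 + 18,900+2,120 + 5,650 = 211,570 kg.
Stage 1: m₀ = 211,570 kg, m_f = 211,570 − 161,000 = 50,570 kg; Δv = 430×9.8×ln(4.184) = 4214.0×1.4312 ≈ 6031 m/s.
Stage 2: m₀ = 26,670 kg, m_f = 26,670 − 18,900 = 7,770 kg; Δv = 292×9.8×ln(3.432) = 2861.6×1.2333 ≈ 3529 m/s.
Total Δv = 6031 + 3529 = 9560 m/s.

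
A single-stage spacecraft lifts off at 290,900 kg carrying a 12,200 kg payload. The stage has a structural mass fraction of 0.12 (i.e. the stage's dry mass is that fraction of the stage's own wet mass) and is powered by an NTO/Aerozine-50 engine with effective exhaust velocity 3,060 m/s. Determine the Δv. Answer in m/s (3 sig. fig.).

Stage wet mass = m₀ − payload = 290,900 − 12,200 = 278,700 kg.
Stage dry mass = ε × stage wet mass = 0.12 × 278,700 = 33,444 kg.
Burnout mass m_f = stage dry + payload = 33,444 + 12,200 = 45,644 kg.
Δv = v_e · ln(290,900/45,644) = 3060.0 × ln(6.373) = 3060.0 × 1.8521 ≈ 5667 m/s.

Δv ≈ 5670 m/s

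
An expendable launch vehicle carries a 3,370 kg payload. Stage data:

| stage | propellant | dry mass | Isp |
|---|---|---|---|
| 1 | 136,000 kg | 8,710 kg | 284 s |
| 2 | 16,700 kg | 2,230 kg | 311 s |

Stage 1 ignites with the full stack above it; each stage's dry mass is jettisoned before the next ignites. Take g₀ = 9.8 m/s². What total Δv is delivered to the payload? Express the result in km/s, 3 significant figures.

Δv ≈ 8.90 km/s

Ignition mass of stage 1 = 136,000+8,710 + 16,700+2,230 + 3,370 = 167,010 kg.
Stage 1: m₀ = 167,010 kg, m_f = 167,010 − 136,000 = 31,010 kg; Δv = 284×9.8×ln(5.386) = 2783.2×1.6837 ≈ 4686 m/s.
Stage 2: m₀ = 22,300 kg, m_f = 22,300 − 16,700 = 5,600 kg; Δv = 311×9.8×ln(3.982) = 3047.8×1.3818 ≈ 4212 m/s.
Total Δv = 4686 + 4212 = 8898 m/s.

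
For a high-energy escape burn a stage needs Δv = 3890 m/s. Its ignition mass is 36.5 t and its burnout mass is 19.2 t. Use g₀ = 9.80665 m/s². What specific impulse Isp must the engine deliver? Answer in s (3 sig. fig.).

ln(m₀/m_f) = ln(36500/19200) = ln(1.901) = 0.6424.
From the ideal rocket equation, v_e = Δv / ln(m₀/m_f) = 3890 / 0.6424 = 6055.4 m/s.
Isp = v_e / g₀ = 6055.4 / 9.80665 = 617.5 s.

Isp ≈ 617 s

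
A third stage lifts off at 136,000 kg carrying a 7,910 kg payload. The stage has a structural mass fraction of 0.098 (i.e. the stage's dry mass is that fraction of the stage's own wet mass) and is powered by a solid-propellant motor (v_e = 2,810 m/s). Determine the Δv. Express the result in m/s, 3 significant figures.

Stage wet mass = m₀ − payload = 136,000 − 7,910 = 128,090 kg.
Stage dry mass = ε × stage wet mass = 0.098 × 128,090 = 12,552.8 kg.
Burnout mass m_f = stage dry + payload = 12,552.8 + 7,910 = 20,462.8 kg.
Rocket equation: Δv = v_e · ln(136,000/20,462.8) = 2810.0 × ln(6.646) = 2810.0 × 1.8940 ≈ 5322 m/s.

Δv ≈ 5320 m/s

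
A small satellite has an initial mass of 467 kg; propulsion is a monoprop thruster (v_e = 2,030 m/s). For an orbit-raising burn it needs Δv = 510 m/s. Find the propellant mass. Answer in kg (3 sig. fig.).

propellant mass ≈ 104 kg

From the ideal rocket equation, m₀/m_f = exp(Δv / v_e) = exp(510 / 2030.0) = exp(0.2512) = 1.2856.
m_f = 467 / 1.2856 = 363.255 kg, so propellant = m₀ − m_f = 467 − 363.255 = 103.745 kg.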